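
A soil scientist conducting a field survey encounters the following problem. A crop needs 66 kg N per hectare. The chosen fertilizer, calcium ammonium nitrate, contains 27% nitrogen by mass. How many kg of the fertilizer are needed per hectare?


Rate = N_required / (N_content / 100)
     = 66 / (27 / 100)
     = 66 / 0.27
     = 244.44 kg/ha


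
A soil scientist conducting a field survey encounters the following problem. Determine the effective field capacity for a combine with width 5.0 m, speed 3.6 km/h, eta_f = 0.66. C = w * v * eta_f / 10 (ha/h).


C = w * v * eta_f / 10
  = 5.0 * 3.6 * 0.66 / 10
  = 11.88 / 10
  = 1.19 ha/h


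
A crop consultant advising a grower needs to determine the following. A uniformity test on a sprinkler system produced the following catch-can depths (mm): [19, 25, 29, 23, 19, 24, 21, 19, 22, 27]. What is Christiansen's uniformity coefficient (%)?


xbar = 228 / 10 = 22.800
sum|xi - xbar| = 28
CU = 100 * (1 - 28 / (10 * 22.800))
   = 100 * (1 - 0.1228)
   = 87.72%


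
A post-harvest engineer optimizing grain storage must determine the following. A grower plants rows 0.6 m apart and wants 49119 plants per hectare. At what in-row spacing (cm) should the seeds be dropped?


spacing = 10000 / (row_sp * density)
        = 10000 / (0.6 * 49119)
        = 10000 / 29471.40
        = 0.33931 m = 33.93 cm


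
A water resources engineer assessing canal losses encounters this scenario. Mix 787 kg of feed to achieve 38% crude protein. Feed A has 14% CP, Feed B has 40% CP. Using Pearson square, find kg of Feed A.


parts_A = CP_b - target = 40 - 38 = 2
parts_B = target - CP_a = 38 - 14 = 24
total_parts = 2 + 24 = 26
Feed A = 787 * 2 / 26 = 60.54 kg
Feed B = 787 * 24 / 26 = 726.46 kg

60.54 kg


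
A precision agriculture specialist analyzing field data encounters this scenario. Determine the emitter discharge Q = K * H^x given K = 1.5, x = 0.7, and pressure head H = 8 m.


Q = K * H^x
  = 1.5 * 8^0.7
  = 1.5 * 4.2871
  = 6.43 L/h


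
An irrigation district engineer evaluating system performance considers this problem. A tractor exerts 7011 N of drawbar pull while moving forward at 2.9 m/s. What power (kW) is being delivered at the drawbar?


P = F * v / 1000
  = 7011 * 2.9 / 1000
  = 20331.90 / 1000
  = 20.33 kW


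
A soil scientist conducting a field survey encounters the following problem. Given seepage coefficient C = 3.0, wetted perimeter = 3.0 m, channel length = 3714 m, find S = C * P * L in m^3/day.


S = C * P * L
  = 3.0 * 3.0 * 3714
  = 33426 m^3/day


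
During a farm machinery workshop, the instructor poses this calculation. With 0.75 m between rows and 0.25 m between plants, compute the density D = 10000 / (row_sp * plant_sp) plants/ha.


D = 10000 / (row_sp * plant_sp)
  = 10000 / (0.75 * 0.25)
  = 10000 / 0.1875
  = 53333.33 plants/ha


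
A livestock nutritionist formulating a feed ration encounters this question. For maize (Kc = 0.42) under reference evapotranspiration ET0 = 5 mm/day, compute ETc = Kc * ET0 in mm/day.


ETc = Kc * ET0
    = 0.42 * 5
    = 2.10 mm/day


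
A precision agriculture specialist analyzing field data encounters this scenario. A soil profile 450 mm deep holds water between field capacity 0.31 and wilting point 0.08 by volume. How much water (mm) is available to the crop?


AW = (FC - WP) * D
   = (0.31 - 0.08) * 450
   = 0.23 * 450
   = 103.50 mm


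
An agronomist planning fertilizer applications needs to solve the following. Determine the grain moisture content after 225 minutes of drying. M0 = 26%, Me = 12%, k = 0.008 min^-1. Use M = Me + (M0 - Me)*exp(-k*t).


M = Me + (M0 - Me) * e^(-k*t)
  = 12 + (26 - 12) * e^(-0.008*225)
  = 12 + 14 * e^(-1.800)
  = 12 + 14 * 0.16530
  = 12 + 2.3142
  = 14.31%


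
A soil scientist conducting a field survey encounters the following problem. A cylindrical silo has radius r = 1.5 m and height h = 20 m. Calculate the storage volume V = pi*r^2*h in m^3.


V = pi * r^2 * h
  = pi * 1.5^2 * 20
  = pi * 2.25 * 20
  = 141.37 m^3


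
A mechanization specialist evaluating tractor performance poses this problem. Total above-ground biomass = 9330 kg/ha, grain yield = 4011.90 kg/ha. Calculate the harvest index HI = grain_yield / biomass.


HI = grain_yield / biomass
   = 4011.90 / 9330
   = 0.43


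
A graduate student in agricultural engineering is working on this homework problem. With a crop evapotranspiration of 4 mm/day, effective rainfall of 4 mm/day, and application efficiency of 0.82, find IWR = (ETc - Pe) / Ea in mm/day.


IWR = (ETc - Pe) / Ea
    = (4 - 4) / 0.82
    = 0 / 0.82
    = 0 mm/day


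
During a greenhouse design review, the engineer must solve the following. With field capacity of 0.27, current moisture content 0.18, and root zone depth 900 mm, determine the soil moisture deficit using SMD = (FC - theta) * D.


SMD = (FC - theta) * D
    = (0.27 - 0.18) * 900
    = 0.090 * 900
    = 81 mm


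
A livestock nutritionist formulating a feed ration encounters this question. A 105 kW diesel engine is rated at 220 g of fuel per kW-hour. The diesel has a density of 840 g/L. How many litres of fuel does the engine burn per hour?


FC = P * BSFC / rho_fuel
   = 105 * 220 / 840
   = 23100 / 840
   = 27.50 L/h


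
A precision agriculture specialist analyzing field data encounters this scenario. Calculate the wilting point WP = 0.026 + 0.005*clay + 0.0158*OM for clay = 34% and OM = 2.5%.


WP = 0.026 + 0.005*34 + 0.0158*2.5
   = 0.026 + 0.1700 + 0.0395
   = 0.2355


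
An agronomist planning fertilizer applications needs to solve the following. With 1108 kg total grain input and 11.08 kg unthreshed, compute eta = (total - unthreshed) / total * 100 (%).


eta = (total - unthreshed) / total * 100
    = (1108 - 11.08) / 1108 * 100
    = 1096.92 / 1108 * 100
    = 99%


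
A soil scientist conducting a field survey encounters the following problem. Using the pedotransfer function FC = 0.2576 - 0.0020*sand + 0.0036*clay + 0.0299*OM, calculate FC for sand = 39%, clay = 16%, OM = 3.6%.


FC = 0.2576 - 0.0020*39 + 0.0036*16 + 0.0299*3.6
   = 0.2576 - 0.0780 + 0.0576 + 0.1076
   = 0.3448


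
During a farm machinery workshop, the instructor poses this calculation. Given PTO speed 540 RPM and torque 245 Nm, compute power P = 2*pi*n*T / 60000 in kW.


P = 2*pi*n*T / 60000
  = 2*pi * 540 * 245 / 60000
  = 831265.42 / 60000
  = 13.85 kW


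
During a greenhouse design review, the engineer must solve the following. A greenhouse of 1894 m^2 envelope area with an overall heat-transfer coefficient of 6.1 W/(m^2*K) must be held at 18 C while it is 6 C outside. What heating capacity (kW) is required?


dT = 18 - (6) = 12 K
Q = U * A * dT
  = 6.1 * 1894 * 12
  = 138640.80 W = 138.64 kW


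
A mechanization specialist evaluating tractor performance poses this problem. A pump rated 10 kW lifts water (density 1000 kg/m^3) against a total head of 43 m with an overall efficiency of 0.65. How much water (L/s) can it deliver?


Q = (P * 1000 * eta) / (rho * g * H)
  = (10 * 1000 * 0.65) / (1000 * 9.81 * 43)
  = 6500 / 421830
  = 0.01541 m^3/s = 15.41 L/s


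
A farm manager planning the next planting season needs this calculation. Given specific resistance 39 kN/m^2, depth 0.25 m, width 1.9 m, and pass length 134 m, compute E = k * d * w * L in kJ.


E = k * d * w * L
  = 39 * 0.25 * 1.9 * 134
  = 2482.35 kJ


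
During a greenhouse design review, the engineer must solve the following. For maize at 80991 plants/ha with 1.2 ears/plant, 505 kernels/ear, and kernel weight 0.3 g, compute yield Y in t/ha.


Y = density * ears * kernels * kw
  = 80991 * 1.2 * 505 * 0.3 g/ha
  = 14724163.80 g/ha
  = 14724.16 kg/ha = 14.72 t/ha


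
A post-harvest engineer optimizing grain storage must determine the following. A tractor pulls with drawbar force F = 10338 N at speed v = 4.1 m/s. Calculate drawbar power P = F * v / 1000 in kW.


P = F * v / 1000
  = 10338 * 4.1 / 1000
  = 42385.80 / 1000
  = 42.39 kW


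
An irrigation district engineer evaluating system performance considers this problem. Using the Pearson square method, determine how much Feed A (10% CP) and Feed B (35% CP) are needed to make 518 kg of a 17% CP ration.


parts_A = CP_b - target = 35 - 17 = 18
parts_B = target - CP_a = 17 - 10 = 7
total_parts = 18 + 7 = 25
Feed A = 518 * 18 / 25 = 372.96 kg
Feed B = 518 * 7 / 25 = 145.04 kg

372.96 kg


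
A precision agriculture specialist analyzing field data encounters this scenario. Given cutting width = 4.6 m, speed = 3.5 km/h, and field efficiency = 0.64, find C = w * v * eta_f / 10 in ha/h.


C = w * v * eta_f / 10
  = 4.6 * 3.5 * 0.64 / 10
  = 10.30 / 10
  = 1.03 ha/h


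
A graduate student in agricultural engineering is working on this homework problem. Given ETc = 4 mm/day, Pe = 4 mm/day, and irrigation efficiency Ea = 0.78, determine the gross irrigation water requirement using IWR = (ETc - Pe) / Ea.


IWR = (ETc - Pe) / Ea
    = (4 - 4) / 0.78
    = 0 / 0.78
    = 0 mm/day


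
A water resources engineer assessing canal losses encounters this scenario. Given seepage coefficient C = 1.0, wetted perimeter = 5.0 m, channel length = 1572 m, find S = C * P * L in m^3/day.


S = C * P * L
  = 1.0 * 5.0 * 1572
  = 7860 m^3/day


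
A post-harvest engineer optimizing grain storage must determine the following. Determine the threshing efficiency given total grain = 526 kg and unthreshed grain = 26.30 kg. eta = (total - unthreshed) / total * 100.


eta = (total - unthreshed) / total * 100
    = (526 - 26.30) / 526 * 100
    = 499.70 / 526 * 100
    = 95%


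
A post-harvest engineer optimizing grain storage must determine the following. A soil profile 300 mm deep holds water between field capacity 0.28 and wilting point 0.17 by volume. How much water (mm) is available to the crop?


AW = (FC - WP) * D
   = (0.28 - 0.17) * 300
   = 0.11 * 300
   = 33 mm


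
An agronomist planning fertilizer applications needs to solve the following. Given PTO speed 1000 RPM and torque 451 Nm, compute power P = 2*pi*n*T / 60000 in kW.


P = 2*pi*n*T / 60000
  = 2*pi * 1000 * 451 / 60000
  = 2833716.57 / 60000
  = 47.23 kW


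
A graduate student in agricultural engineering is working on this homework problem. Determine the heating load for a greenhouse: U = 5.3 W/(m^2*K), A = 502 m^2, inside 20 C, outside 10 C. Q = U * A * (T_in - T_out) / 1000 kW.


dT = 20 - (10) = 10 K
Q = U * A * dT
  = 5.3 * 502 * 10
  = 26606 W = 26.61 kW


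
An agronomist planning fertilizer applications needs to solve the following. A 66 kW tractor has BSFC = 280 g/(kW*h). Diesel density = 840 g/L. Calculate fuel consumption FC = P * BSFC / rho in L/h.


FC = P * BSFC / rho_fuel
   = 66 * 280 / 840
   = 18480 / 840
   = 22 L/h


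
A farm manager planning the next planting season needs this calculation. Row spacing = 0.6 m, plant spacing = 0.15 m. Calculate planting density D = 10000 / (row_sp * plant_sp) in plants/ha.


D = 10000 / (row_sp * plant_sp)
  = 10000 / (0.6 * 0.15)
  = 10000 / 0.0900
  = 111111.11 plants/ha


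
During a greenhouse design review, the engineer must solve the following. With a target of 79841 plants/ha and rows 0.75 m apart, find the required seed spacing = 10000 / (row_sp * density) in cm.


spacing = 10000 / (row_sp * density)
        = 10000 / (0.75 * 79841)
        = 10000 / 59880.75
        = 0.16700 m = 16.70 cm


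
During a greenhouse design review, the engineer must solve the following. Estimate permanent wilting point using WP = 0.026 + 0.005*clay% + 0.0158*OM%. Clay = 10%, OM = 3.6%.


WP = 0.026 + 0.005*10 + 0.0158*3.6
   = 0.026 + 0.0500 + 0.0569
   = 0.1329


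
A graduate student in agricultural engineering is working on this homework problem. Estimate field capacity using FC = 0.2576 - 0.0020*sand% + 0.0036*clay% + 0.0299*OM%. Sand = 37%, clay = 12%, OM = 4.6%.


FC = 0.2576 - 0.0020*37 + 0.0036*12 + 0.0299*4.6
   = 0.2576 - 0.0740 + 0.0432 + 0.1375
   = 0.3643


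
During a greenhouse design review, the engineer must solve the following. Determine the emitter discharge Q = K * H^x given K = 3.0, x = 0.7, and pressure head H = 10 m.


Q = K * H^x
  = 3.0 * 10^0.7
  = 3.0 * 5.0119
  = 15.04 L/h


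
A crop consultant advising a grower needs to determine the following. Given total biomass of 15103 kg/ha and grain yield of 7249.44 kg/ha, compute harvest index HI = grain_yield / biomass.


HI = grain_yield / biomass
   = 7249.44 / 15103
   = 0.48


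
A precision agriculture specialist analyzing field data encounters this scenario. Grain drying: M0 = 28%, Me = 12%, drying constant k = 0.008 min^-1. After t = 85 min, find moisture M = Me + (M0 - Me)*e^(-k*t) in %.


M = Me + (M0 - Me) * e^(-k*t)
  = 12 + (28 - 12) * e^(-0.008*85)
  = 12 + 16 * e^(-0.680)
  = 12 + 16 * 0.50662
  = 12 + 8.1059
  = 20.11%


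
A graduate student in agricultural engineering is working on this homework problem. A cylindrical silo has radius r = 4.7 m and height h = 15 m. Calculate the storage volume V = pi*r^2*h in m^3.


V = pi * r^2 * h
  = pi * 4.7^2 * 15
  = pi * 22.09 * 15
  = 1040.97 m^3


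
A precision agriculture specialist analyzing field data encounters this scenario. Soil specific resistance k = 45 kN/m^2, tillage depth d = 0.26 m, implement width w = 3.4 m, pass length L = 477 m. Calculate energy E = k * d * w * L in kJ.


E = k * d * w * L
  = 45 * 0.26 * 3.4 * 477
  = 18975.06 kJ


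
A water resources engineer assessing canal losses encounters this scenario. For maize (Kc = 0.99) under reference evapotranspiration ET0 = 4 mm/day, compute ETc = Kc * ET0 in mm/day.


ETc = Kc * ET0
    = 0.99 * 4
    = 3.96 mm/day


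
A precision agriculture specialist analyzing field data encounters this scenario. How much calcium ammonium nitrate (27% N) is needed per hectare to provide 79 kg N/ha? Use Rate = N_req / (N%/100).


Rate = N_required / (N_content / 100)
     = 79 / (27 / 100)
     = 79 / 0.27
     = 292.59 kg/ha


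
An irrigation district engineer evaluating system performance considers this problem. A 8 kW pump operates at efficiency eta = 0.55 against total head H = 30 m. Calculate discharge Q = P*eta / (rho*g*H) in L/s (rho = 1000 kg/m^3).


Q = (P * 1000 * eta) / (rho * g * H)
  = (8 * 1000 * 0.55) / (1000 * 9.81 * 30)
  = 4400 / 294300
  = 0.01495 m^3/s = 14.95 L/s


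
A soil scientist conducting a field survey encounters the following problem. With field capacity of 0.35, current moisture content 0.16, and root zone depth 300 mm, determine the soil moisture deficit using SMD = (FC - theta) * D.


SMD = (FC - theta) * D
    = (0.35 - 0.16) * 300
    = 0.190 * 300
    = 57 mm


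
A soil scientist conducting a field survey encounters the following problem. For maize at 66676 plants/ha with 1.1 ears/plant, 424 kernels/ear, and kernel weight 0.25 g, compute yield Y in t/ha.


Y = density * ears * kernels * kw
  = 66676 * 1.1 * 424 * 0.25 g/ha
  = 7774421.60 g/ha
  = 7774.42 kg/ha = 7.77 t/ha


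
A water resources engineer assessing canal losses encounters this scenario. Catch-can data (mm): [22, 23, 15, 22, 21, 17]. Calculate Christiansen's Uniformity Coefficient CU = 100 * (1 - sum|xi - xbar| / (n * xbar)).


xbar = 120 / 6 = 20
sum|xi - xbar| = 16
CU = 100 * (1 - 16 / (6 * 20))
   = 100 * (1 - 0.1333)
   = 86.67%


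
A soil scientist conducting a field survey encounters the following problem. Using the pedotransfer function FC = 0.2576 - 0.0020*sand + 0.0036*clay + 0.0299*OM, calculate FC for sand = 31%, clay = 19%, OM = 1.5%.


FC = 0.2576 - 0.0020*31 + 0.0036*19 + 0.0299*1.5
   = 0.2576 - 0.0620 + 0.0684 + 0.0449
   = 0.3089


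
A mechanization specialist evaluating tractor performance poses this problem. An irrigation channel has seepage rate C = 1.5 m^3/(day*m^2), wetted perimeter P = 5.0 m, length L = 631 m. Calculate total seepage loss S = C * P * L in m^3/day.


S = C * P * L
  = 1.5 * 5.0 * 631
  = 4732.50 m^3/day


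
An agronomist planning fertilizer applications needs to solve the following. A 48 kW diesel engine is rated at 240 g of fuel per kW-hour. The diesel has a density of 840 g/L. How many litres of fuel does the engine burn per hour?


FC = P * BSFC / rho_fuel
   = 48 * 240 / 840
   = 11520 / 840
   = 13.71 L/h


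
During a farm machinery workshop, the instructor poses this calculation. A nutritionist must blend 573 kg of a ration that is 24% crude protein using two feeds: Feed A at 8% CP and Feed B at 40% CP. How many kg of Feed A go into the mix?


parts_A = CP_b - target = 40 - 24 = 16
parts_B = target - CP_a = 24 - 8 = 16
total_parts = 16 + 16 = 32
Feed A = 573 * 16 / 32 = 286.50 kg
Feed B = 573 * 16 / 32 = 286.50 kg


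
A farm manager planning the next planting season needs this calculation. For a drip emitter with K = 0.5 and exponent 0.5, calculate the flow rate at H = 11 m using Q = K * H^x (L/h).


Q = K * H^x
  = 0.5 * 11^0.5
  = 0.5 * 3.3166
  = 1.66 L/h


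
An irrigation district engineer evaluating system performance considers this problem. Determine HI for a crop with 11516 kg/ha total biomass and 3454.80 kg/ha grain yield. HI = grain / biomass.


HI = grain_yield / biomass
   = 3454.80 / 11516
   = 0.30


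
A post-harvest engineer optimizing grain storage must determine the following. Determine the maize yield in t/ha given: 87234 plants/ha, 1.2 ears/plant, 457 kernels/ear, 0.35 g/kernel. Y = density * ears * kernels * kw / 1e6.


Y = density * ears * kernels * kw
  = 87234 * 1.2 * 457 * 0.35 g/ha
  = 16743693.96 g/ha
  = 16743.69 kg/ha = 16.74 t/ha


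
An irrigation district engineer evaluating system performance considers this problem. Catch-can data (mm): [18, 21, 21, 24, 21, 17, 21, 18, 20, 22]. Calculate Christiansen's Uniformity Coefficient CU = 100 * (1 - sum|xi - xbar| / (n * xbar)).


xbar = 203 / 10 = 20.300
sum|xi - xbar| = 16.400
CU = 100 * (1 - 16.400 / (10 * 20.300))
   = 100 * (1 - 0.0808)
   = 91.92%


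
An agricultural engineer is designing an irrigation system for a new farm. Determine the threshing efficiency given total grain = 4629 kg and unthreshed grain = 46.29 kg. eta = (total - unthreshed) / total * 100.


eta = (total - unthreshed) / total * 100
    = (4629 - 46.29) / 4629 * 100
    = 4582.71 / 4629 * 100
    = 99%


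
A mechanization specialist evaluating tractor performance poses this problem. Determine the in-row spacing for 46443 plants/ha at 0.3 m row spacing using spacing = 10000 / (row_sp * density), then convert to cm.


spacing = 10000 / (row_sp * density)
        = 10000 / (0.3 * 46443)
        = 10000 / 13932.90
        = 0.71773 m = 71.77 cm


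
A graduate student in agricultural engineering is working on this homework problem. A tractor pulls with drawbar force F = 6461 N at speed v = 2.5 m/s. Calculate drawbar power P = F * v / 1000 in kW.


P = F * v / 1000
  = 6461 * 2.5 / 1000
  = 16152.50 / 1000
  = 16.15 kW


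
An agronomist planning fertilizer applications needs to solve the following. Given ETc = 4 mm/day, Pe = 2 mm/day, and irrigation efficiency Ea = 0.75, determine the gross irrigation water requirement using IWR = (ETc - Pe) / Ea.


IWR = (ETc - Pe) / Ea
    = (4 - 2) / 0.75
    = 2 / 0.75
    = 2.67 mm/day


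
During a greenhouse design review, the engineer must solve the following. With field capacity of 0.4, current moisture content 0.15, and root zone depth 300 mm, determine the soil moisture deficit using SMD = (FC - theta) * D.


SMD = (FC - theta) * D
    = (0.4 - 0.15) * 300
    = 0.250 * 300
    = 75 mm


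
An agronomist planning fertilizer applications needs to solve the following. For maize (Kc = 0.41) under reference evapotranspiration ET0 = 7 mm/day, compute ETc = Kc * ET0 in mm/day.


ETc = Kc * ET0
    = 0.41 * 7
    = 2.87 mm/day


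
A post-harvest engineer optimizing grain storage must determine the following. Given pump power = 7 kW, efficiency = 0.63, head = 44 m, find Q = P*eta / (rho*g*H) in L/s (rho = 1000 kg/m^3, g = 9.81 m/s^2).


Q = (P * 1000 * eta) / (rho * g * H)
  = (7 * 1000 * 0.63) / (1000 * 9.81 * 44)
  = 4410 / 431640
  = 0.01022 m^3/s = 10.22 L/s


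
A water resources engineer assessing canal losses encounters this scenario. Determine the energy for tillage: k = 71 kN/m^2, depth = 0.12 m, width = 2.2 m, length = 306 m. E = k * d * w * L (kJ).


E = k * d * w * L
  = 71 * 0.12 * 2.2 * 306
  = 5735.66 kJ


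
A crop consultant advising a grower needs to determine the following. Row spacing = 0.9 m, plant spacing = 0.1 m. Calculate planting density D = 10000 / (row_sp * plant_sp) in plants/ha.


D = 10000 / (row_sp * plant_sp)
  = 10000 / (0.9 * 0.1)
  = 10000 / 0.0900
  = 111111.11 plants/ha


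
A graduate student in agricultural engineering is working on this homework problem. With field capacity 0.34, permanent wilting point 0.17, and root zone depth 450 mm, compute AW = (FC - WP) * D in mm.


AW = (FC - WP) * D
   = (0.34 - 0.17) * 450
   = 0.17 * 450
   = 76.50 mm


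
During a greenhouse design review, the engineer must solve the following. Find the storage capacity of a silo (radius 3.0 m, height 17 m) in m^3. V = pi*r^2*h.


V = pi * r^2 * h
  = pi * 3.0^2 * 17
  = pi * 9 * 17
  = 480.66 m^3


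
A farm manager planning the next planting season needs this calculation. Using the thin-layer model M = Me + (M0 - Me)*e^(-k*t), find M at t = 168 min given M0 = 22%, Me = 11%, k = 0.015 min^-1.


M = Me + (M0 - Me) * e^(-k*t)
  = 11 + (22 - 11) * e^(-0.015*168)
  = 11 + 11 * e^(-2.520)
  = 11 + 11 * 0.08046
  = 11 + 0.8851
  = 11.89%


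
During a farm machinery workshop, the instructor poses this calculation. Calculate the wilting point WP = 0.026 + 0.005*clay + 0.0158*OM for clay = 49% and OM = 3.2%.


WP = 0.026 + 0.005*49 + 0.0158*3.2
   = 0.026 + 0.2450 + 0.0506
   = 0.3216


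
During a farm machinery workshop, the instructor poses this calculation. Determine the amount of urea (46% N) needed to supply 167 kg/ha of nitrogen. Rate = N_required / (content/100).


Rate = N_required / (N_content / 100)
     = 167 / (46 / 100)
     = 167 / 0.46
     = 363.04 kg/ha


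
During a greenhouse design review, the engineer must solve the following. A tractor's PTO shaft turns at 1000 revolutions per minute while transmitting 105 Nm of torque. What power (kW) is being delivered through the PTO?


P = 2*pi*n*T / 60000
  = 2*pi * 1000 * 105 / 60000
  = 659734.46 / 60000
  = 11.00 kW


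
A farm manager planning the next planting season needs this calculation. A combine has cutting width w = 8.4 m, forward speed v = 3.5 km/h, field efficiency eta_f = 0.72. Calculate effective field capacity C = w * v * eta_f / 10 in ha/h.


C = w * v * eta_f / 10
  = 8.4 * 3.5 * 0.72 / 10
  = 21.17 / 10
  = 2.12 ha/h


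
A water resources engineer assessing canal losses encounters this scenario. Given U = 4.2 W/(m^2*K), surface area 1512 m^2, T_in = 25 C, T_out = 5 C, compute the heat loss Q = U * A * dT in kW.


dT = 25 - (5) = 20 K
Q = U * A * dT
  = 4.2 * 1512 * 20
  = 127008 W = 127.01 kW


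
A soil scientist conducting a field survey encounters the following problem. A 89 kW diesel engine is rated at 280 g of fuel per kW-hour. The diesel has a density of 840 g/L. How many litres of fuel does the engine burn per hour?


FC = P * BSFC / rho_fuel
   = 89 * 280 / 840
   = 24920 / 840
   = 29.67 L/h


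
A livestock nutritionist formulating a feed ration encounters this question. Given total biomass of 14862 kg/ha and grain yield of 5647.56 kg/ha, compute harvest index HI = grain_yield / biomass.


HI = grain_yield / biomass
   = 5647.56 / 14862
   = 0.38


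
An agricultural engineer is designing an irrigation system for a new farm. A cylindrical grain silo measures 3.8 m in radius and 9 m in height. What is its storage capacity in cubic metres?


V = pi * r^2 * h
  = pi * 3.8^2 * 9
  = pi * 14.44 * 9
  = 408.28 m^3


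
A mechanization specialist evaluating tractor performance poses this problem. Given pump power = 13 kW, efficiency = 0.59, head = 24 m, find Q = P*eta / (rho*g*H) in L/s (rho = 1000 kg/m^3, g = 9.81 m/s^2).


Q = (P * 1000 * eta) / (rho * g * H)
  = (13 * 1000 * 0.59) / (1000 * 9.81 * 24)
  = 7670 / 235440
  = 0.03258 m^3/s = 32.58 L/s


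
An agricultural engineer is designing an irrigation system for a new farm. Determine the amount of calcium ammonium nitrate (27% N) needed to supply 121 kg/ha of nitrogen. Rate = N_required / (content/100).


Rate = N_required / (N_content / 100)
     = 121 / (27 / 100)
     = 121 / 0.27
     = 448.15 kg/ha


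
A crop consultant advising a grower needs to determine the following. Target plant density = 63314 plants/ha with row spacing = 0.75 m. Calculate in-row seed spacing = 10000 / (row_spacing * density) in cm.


spacing = 10000 / (row_sp * density)
        = 10000 / (0.75 * 63314)
        = 10000 / 47485.50
        = 0.21059 m = 21.06 cm


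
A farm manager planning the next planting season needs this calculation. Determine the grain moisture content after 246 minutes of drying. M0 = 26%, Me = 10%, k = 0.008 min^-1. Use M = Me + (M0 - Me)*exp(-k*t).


M = Me + (M0 - Me) * e^(-k*t)
  = 10 + (26 - 10) * e^(-0.008*246)
  = 10 + 16 * e^(-1.968)
  = 10 + 16 * 0.13974
  = 10 + 2.2358
  = 12.24%


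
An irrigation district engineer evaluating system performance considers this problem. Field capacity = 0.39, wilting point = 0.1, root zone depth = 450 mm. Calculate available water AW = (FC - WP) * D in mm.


AW = (FC - WP) * D
   = (0.39 - 0.1) * 450
   = 0.29 * 450
   = 130.50 mm


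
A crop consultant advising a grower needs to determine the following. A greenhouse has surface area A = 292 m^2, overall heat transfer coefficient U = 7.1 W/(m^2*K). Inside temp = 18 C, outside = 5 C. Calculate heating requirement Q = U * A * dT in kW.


dT = 18 - (5) = 13 K
Q = U * A * dT
  = 7.1 * 292 * 13
  = 26951.60 W = 26.95 kW


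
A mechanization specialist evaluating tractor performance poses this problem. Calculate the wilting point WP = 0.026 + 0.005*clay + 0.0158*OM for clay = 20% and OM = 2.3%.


WP = 0.026 + 0.005*20 + 0.0158*2.3
   = 0.026 + 0.1000 + 0.0363
   = 0.1623


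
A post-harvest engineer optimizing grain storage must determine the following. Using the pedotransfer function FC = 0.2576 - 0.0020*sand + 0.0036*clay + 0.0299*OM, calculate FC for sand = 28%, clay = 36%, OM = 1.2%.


FC = 0.2576 - 0.0020*28 + 0.0036*36 + 0.0299*1.2
   = 0.2576 - 0.0560 + 0.1296 + 0.0359
   = 0.3671


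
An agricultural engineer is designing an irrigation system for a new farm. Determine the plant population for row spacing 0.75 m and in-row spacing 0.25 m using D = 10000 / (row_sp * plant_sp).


D = 10000 / (row_sp * plant_sp)
  = 10000 / (0.75 * 0.25)
  = 10000 / 0.1875
  = 53333.33 plants/ha


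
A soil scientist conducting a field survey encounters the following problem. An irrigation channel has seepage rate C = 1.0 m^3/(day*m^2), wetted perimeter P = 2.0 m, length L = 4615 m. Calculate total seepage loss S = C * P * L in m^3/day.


S = C * P * L
  = 1.0 * 2.0 * 4615
  = 9230 m^3/day


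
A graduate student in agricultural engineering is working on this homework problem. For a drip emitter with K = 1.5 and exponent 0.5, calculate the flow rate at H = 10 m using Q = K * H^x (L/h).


Q = K * H^x
  = 1.5 * 10^0.5
  = 1.5 * 3.1623
  = 4.74 L/h


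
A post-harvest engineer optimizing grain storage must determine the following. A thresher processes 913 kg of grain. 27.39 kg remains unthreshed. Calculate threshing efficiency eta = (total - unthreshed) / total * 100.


eta = (total - unthreshed) / total * 100
    = (913 - 27.39) / 913 * 100
    = 885.61 / 913 * 100
    = 97%


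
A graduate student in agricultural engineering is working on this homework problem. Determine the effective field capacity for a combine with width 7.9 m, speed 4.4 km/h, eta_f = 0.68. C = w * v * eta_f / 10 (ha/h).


C = w * v * eta_f / 10
  = 7.9 * 4.4 * 0.68 / 10
  = 23.64 / 10
  = 2.36 ha/h


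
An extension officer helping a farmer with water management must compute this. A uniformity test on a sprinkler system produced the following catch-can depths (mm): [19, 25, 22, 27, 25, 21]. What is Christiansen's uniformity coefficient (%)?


xbar = 139 / 6 = 23.167
sum|xi - xbar| = 15
CU = 100 * (1 - 15 / (6 * 23.167))
   = 100 * (1 - 0.1079)
   = 89.21%


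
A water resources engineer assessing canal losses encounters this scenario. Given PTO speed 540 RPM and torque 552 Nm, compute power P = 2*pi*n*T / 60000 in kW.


P = 2*pi*n*T / 60000
  = 2*pi * 540 * 552 / 60000
  = 1872891.88 / 60000
  = 31.21 kW


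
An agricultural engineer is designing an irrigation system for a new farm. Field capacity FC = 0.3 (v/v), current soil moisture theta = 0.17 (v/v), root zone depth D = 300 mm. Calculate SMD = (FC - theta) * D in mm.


SMD = (FC - theta) * D
    = (0.3 - 0.17) * 300
    = 0.130 * 300
    = 39 mm


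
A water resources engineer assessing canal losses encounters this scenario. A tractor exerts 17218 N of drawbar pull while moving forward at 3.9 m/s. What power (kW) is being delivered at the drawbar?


P = F * v / 1000
  = 17218 * 3.9 / 1000
  = 67150.20 / 1000
  = 67.15 kW


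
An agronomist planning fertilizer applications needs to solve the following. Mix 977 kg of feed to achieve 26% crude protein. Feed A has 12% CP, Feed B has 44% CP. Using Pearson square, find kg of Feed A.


parts_A = CP_b - target = 44 - 26 = 18
parts_B = target - CP_a = 26 - 12 = 14
total_parts = 18 + 14 = 32
Feed A = 977 * 18 / 32 = 549.56 kg
Feed B = 977 * 14 / 32 = 427.44 kg

549.56 kg


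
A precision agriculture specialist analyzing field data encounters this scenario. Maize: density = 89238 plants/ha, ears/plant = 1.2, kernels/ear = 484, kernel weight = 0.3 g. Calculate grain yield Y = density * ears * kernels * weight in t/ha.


Y = density * ears * kernels * kw
  = 89238 * 1.2 * 484 * 0.3 g/ha
  = 15548829.12 g/ha
  = 15548.83 kg/ha = 15.55 t/ha


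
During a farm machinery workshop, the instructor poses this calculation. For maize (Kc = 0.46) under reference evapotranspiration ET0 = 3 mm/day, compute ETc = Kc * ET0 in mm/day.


ETc = Kc * ET0
    = 0.46 * 3
    = 1.38 mm/day


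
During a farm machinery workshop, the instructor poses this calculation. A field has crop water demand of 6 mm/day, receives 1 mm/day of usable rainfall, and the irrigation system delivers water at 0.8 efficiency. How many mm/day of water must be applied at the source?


IWR = (ETc - Pe) / Ea
    = (6 - 1) / 0.8
    = 5 / 0.8
    = 6.25 mm/day


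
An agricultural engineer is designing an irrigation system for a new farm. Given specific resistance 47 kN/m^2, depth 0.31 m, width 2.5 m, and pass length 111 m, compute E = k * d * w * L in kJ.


E = k * d * w * L
  = 47 * 0.31 * 2.5 * 111
  = 4043.18 kJ


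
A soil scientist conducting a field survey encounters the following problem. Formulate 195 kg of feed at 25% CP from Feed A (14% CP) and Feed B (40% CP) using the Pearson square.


parts_A = CP_b - target = 40 - 25 = 15
parts_B = target - CP_a = 25 - 14 = 11
total_parts = 15 + 11 = 26
Feed A = 195 * 15 / 26 = 112.50 kg
Feed B = 195 * 11 / 26 = 82.50 kg

112.50 kg


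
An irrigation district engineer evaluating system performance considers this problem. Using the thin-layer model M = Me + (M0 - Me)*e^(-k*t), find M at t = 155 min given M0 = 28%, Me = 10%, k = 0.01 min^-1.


M = Me + (M0 - Me) * e^(-k*t)
  = 10 + (28 - 10) * e^(-0.01*155)
  = 10 + 18 * e^(-1.550)
  = 10 + 18 * 0.21225
  = 10 + 3.8205
  = 13.82%


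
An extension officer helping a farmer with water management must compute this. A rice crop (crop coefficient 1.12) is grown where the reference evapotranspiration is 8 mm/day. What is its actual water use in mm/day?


ETc = Kc * ET0
    = 1.12 * 8
    = 8.96 mm/day


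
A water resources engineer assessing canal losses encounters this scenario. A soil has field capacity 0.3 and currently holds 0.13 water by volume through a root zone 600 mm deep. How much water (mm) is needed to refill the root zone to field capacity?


SMD = (FC - theta) * D
    = (0.3 - 0.13) * 600
    = 0.170 * 600
    = 102 mm


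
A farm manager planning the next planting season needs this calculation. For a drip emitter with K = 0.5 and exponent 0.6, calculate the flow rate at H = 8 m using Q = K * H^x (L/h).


Q = K * H^x
  = 0.5 * 8^0.6
  = 0.5 * 3.4822
  = 1.74 L/h


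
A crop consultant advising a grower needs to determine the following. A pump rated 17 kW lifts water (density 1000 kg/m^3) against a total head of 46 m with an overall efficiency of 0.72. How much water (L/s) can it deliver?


Q = (P * 1000 * eta) / (rho * g * H)
  = (17 * 1000 * 0.72) / (1000 * 9.81 * 46)
  = 12240 / 451260
  = 0.02712 m^3/s = 27.12 L/s


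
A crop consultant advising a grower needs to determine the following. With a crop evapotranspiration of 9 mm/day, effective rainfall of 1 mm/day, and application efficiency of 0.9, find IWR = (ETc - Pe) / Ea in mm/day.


IWR = (ETc - Pe) / Ea
    = (9 - 1) / 0.9
    = 8 / 0.9
    = 8.89 mm/day


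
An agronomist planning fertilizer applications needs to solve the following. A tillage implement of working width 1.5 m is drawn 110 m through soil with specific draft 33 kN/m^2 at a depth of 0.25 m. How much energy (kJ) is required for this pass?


E = k * d * w * L
  = 33 * 0.25 * 1.5 * 110
  = 1361.25 kJ


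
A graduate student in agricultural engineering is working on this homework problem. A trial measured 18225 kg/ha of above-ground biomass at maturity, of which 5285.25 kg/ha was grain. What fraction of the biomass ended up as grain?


HI = grain_yield / biomass
   = 5285.25 / 18225
   = 0.29


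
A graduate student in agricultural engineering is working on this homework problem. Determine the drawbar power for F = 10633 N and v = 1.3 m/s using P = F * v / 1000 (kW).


P = F * v / 1000
  = 10633 * 1.3 / 1000
  = 13822.90 / 1000
  = 13.82 kW


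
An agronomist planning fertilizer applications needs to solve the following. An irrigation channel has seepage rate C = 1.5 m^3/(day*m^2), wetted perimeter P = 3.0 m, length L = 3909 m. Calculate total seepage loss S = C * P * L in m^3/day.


S = C * P * L
  = 1.5 * 3.0 * 3909
  = 17590.50 m^3/day


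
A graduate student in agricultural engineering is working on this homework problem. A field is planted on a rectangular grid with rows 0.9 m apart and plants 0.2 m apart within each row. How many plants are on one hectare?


D = 10000 / (row_sp * plant_sp)
  = 10000 / (0.9 * 0.2)
  = 10000 / 0.1800
  = 55555.56 plants/ha


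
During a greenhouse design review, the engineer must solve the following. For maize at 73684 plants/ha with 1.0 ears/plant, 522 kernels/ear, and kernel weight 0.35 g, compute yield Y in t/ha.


Y = density * ears * kernels * kw
  = 73684 * 1.0 * 522 * 0.35 g/ha
  = 13462066.80 g/ha
  = 13462.07 kg/ha = 13.46 t/ha


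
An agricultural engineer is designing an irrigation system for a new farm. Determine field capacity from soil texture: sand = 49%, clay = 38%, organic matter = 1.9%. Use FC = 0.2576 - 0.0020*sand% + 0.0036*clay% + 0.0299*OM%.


FC = 0.2576 - 0.0020*49 + 0.0036*38 + 0.0299*1.9
   = 0.2576 - 0.0980 + 0.1368 + 0.0568
   = 0.3532


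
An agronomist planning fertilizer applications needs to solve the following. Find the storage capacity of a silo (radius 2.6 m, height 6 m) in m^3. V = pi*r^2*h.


V = pi * r^2 * h
  = pi * 2.6^2 * 6
  = pi * 6.76 * 6
  = 127.42 m^3


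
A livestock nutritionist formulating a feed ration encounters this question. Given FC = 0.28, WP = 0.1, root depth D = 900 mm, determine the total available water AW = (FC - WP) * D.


AW = (FC - WP) * D
   = (0.28 - 0.1) * 900
   = 0.18 * 900
   = 162 mm


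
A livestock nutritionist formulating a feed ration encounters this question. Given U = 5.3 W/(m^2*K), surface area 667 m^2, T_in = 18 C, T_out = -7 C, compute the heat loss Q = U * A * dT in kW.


dT = 18 - (-7) = 25 K
Q = U * A * dT
  = 5.3 * 667 * 25
  = 88377.50 W = 88.38 kW


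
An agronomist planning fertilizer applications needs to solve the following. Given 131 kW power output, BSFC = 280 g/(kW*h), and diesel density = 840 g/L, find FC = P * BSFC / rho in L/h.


FC = P * BSFC / rho_fuel
   = 131 * 280 / 840
   = 36680 / 840
   = 43.67 L/h


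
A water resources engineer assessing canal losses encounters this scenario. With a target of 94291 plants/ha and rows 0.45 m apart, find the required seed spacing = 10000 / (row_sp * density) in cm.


spacing = 10000 / (row_sp * density)
        = 10000 / (0.45 * 94291)
        = 10000 / 42430.95
        = 0.23568 m = 23.57 cm


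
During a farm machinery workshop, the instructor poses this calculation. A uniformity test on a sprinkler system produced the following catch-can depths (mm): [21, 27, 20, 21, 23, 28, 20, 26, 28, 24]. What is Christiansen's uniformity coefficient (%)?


xbar = 238 / 10 = 23.800
sum|xi - xbar| = 28
CU = 100 * (1 - 28 / (10 * 23.800))
   = 100 * (1 - 0.1176)
   = 88.24%


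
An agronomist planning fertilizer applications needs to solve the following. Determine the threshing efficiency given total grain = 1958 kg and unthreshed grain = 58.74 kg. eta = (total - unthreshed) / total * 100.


eta = (total - unthreshed) / total * 100
    = (1958 - 58.74) / 1958 * 100
    = 1899.26 / 1958 * 100
    = 97%


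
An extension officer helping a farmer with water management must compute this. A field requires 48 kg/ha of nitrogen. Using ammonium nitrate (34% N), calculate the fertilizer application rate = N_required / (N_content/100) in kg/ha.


Rate = N_required / (N_content / 100)
     = 48 / (34 / 100)
     = 48 / 0.34
     = 141.18 kg/ha


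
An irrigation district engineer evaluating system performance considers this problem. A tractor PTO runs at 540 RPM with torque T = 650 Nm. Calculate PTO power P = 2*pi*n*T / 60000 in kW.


P = 2*pi*n*T / 60000
  = 2*pi * 540 * 650 / 60000
  = 2205398.04 / 60000
  = 36.76 kW


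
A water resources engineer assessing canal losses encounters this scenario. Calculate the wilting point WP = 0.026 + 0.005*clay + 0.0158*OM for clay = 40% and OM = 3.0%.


WP = 0.026 + 0.005*40 + 0.0158*3.0
   = 0.026 + 0.2000 + 0.0474
   = 0.2734


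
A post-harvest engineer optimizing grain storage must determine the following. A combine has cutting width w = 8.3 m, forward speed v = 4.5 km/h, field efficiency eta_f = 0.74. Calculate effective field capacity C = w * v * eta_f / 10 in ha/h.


C = w * v * eta_f / 10
  = 8.3 * 4.5 * 0.74 / 10
  = 27.64 / 10
  = 2.76 ha/h


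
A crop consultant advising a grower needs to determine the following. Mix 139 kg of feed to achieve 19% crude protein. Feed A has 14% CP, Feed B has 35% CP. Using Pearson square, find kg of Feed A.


parts_A = CP_b - target = 35 - 19 = 16
parts_B = target - CP_a = 19 - 14 = 5
total_parts = 16 + 5 = 21
Feed A = 139 * 16 / 21 = 105.90 kg
Feed B = 139 * 5 / 21 = 33.10 kg

105.90 kg


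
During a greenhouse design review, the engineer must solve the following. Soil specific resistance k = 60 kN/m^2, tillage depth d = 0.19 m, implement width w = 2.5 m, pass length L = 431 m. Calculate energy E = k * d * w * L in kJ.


E = k * d * w * L
  = 60 * 0.19 * 2.5 * 431
  = 12283.50 kJ


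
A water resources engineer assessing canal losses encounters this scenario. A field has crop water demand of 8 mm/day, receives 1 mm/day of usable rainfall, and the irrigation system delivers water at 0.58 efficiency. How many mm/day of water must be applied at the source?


IWR = (ETc - Pe) / Ea
    = (8 - 1) / 0.58
    = 7 / 0.58
    = 12.07 mm/day


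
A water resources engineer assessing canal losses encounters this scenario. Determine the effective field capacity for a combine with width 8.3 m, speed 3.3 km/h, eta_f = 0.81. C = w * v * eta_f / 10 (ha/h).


C = w * v * eta_f / 10
  = 8.3 * 3.3 * 0.81 / 10
  = 22.19 / 10
  = 2.22 ha/h
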